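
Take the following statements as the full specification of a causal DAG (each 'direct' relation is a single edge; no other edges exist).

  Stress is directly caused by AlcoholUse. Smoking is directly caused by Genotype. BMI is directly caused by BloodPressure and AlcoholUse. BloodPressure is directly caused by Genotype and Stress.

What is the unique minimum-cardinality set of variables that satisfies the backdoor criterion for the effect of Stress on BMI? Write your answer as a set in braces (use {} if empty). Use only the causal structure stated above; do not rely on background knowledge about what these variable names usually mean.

Variables eligible for adjustment (non-descendants of Stress, excluding Stress and BMI): {AlcoholUse, Genotype, Smoking}.
Backdoor paths from Stress to BMI:
  P1: Stress <- AlcoholUse -> BMI
The empty set is not sufficient: P1 (Stress <- AlcoholUse -> BMI) has no collider blocking it and no conditioned non-collider, so it is open.
Try {AlcoholUse}:
  P1: blocked at fork node AlcoholUse ∈ conditioning set.
{AlcoholUse} contains no descendant of Stress and blocks every backdoor path.
No other singleton works — e.g. {Genotype} leaves P1 open — so {AlcoholUse} is the unique smallest valid adjustment set.

{AlcoholUse}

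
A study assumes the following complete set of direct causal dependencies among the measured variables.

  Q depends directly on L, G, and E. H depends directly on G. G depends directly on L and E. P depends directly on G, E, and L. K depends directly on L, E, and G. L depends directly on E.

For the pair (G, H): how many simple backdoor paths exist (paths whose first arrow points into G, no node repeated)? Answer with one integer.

A backdoor path from G to H is any simple undirected path whose first edge points into G (i.e. leaves G via a parent).
Parents of G: {E, L}.
No simple path from any parent of G reaches H without revisiting G, so there are no backdoor paths.

0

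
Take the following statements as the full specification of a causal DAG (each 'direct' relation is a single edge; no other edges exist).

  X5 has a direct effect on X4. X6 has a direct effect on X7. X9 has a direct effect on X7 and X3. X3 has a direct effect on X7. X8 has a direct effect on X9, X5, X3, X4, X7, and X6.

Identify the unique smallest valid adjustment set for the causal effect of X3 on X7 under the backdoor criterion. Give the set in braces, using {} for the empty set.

Variables eligible for adjustment (non-descendants of X3, excluding X3 and X7): {X4, X5, X6, X8, X9}.
Backdoor paths from X3 to X7:
  P1: X3 <- X8 -> X9 -> X7
  P2: X3 <- X8 -> X6 -> X7
  P3: X3 <- X8 -> X7
  P4: X3 <- X9 <- X8 -> X6 -> X7
  P5: X3 <- X9 <- X8 -> X7
  P6: X3 <- X9 -> X7
The empty set is not sufficient: P1 (X3 <- X8 -> X9 -> X7) has no collider blocking it and no conditioned non-collider, so it is open.
Try {X8, X9}:
  P1: blocked at fork node X8 ∈ conditioning set.
  P2: blocked at fork node X8 ∈ conditioning set.
  P3: blocked at fork node X8 ∈ conditioning set.
  P4: blocked at chain node X9 ∈ conditioning set.
  P5: blocked at chain node X9 ∈ conditioning set.
  P6: blocked at fork node X9 ∈ conditioning set.
{X8, X9} contains no descendant of X3 and blocks every backdoor path.
Every element of {X8, X9} is needed (dropping X8 leaves P2 open; dropping X9 leaves P6 open), so no proper subset is valid.
Among all size-2 subsets of the eligible variables, only {X8, X9} blocks every backdoor path, so it is the unique smallest valid adjustment set.

{X8, X9}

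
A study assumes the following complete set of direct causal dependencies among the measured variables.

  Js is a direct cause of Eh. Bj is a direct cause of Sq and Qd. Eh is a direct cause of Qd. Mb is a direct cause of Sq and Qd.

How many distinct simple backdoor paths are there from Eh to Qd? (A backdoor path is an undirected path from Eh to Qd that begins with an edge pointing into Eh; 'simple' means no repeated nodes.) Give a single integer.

0

A backdoor path from Eh to Qd is any simple undirected path whose first edge points into Eh (i.e. leaves Eh via a parent).
Parents of Eh: {Js}.
No simple path from any parent of Eh reaches Qd without revisiting Eh, so there are no backdoor paths.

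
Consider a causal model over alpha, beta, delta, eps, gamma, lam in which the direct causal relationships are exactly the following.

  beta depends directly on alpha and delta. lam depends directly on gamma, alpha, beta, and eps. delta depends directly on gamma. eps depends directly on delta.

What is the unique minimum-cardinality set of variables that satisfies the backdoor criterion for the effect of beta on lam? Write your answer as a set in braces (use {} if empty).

{alpha, delta}

Variables eligible for adjustment (non-descendants of beta, excluding beta and lam): {alpha, delta, eps, gamma}.
Backdoor paths from beta to lam:
  P1: beta <- delta <- gamma -> lam
  P2: beta <- delta -> eps -> lam
  P3: beta <- alpha -> lam
The empty set is not sufficient: P1 (beta <- delta <- gamma -> lam) has no collider blocking it and no conditioned non-collider, so it is open.
Try {alpha, delta}:
  P1: blocked at chain node delta ∈ conditioning set.
  P2: blocked at fork node delta ∈ conditioning set.
  P3: blocked at fork node alpha ∈ conditioning set.
{alpha, delta} contains no descendant of beta and blocks every backdoor path.
Every element of {alpha, delta} is needed (dropping alpha leaves P3 open; dropping delta leaves P1 open), so no proper subset is valid.
Among all size-2 subsets of the eligible variables, only {alpha, delta} blocks every backdoor path, so it is the unique smallest valid adjustment set.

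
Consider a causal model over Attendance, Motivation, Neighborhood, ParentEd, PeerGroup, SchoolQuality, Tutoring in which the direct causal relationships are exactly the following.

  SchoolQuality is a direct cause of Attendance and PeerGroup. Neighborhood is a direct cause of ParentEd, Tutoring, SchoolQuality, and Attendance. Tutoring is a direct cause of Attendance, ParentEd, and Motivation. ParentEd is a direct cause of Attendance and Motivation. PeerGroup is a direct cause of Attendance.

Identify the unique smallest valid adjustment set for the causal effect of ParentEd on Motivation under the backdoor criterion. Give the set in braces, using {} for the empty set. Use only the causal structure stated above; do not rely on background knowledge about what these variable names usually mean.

{Tutoring}

Variables eligible for adjustment (non-descendants of ParentEd, excluding ParentEd and Motivation): {Neighborhood, PeerGroup, SchoolQuality, Tutoring}.
Backdoor paths from ParentEd to Motivation:
  P1: ParentEd <- Neighborhood -> Tutoring -> Motivation
  P2: ParentEd <- Neighborhood -> SchoolQuality -> PeerGroup -> Attendance <- Tutoring -> Motivation
  P3: ParentEd <- Neighborhood -> SchoolQuality -> Attendance <- Tutoring -> Motivation
  P4: ParentEd <- Neighborhood -> Attendance <- Tutoring -> Motivation
  P5: ParentEd <- Tutoring -> Motivation
The empty set is not sufficient: P1 (ParentEd <- Neighborhood -> Tutoring -> Motivation) has no collider blocking it and no conditioned non-collider, so it is open.
Try {Tutoring}:
  P1: blocked at chain node Tutoring ∈ conditioning set.
  P2: blocked at collider Attendance (neither it nor any descendant is in the conditioning set).
  P3: blocked at collider Attendance (neither it nor any descendant is in the conditioning set).
  P4: blocked at collider Attendance (neither it nor any descendant is in the conditioning set).
  P5: blocked at fork node Tutoring ∈ conditioning set.
{Tutoring} contains no descendant of ParentEd and blocks every backdoor path.
No other singleton works — e.g. {Neighborhood} leaves P5 open — so {Tutoring} is the unique smallest valid adjustment set.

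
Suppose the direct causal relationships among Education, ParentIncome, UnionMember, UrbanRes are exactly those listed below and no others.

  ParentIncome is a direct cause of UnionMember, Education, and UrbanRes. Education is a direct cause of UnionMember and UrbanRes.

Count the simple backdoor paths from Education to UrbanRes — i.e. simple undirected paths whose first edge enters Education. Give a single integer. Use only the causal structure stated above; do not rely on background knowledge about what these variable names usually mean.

A backdoor path from Education to UrbanRes is any simple undirected path whose first edge points into Education (i.e. leaves Education via a parent).
Parents of Education: {ParentIncome}.
Enumerating:
  P1: Education <- ParentIncome -> UrbanRes
That exhausts the simple backdoor paths. Count: 1.

1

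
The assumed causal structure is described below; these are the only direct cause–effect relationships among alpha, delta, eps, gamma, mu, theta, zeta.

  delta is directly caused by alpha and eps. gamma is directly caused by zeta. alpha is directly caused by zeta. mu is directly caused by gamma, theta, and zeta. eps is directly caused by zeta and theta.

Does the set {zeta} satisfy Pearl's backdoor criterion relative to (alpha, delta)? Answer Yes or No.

Backdoor paths from alpha to delta (paths whose first edge points into alpha):
  P1: alpha <- zeta -> gamma -> mu <- theta -> eps -> delta
  P2: alpha <- zeta -> eps -> delta
  P3: alpha <- zeta -> mu <- theta -> eps -> delta
Condition 1 (no descendant of alpha in the set): holds — descendants of alpha are {delta}; none are in {zeta}.
Condition 2 (every backdoor path blocked by {zeta}):
  P1: blocked at fork node zeta ∈ conditioning set.
  P2: blocked at fork node zeta ∈ conditioning set.
  P3: blocked at fork node zeta ∈ conditioning set.
{zeta} satisfies the backdoor criterion.

Yes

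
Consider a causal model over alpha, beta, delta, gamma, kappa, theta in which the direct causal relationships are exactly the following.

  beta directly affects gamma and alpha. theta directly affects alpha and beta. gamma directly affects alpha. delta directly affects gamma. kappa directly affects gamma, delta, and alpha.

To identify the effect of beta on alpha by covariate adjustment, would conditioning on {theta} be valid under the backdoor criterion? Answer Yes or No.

Backdoor paths from beta to alpha (paths whose first edge points into beta):
  P1: beta <- theta -> alpha
Condition 1 (no descendant of beta in the set): holds — descendants of beta are {alpha, gamma}; none are in {theta}.
Condition 2 (every backdoor path blocked by {theta}):
  P1: blocked at fork node theta ∈ conditioning set.
{theta} satisfies the backdoor criterion.

Yes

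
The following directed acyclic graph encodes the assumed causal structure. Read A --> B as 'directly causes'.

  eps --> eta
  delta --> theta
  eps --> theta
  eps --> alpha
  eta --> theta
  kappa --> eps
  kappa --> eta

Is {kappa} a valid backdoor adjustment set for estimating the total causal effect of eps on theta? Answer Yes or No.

Yes

Backdoor paths from eps to theta (paths whose first edge points into eps):
  P1: eps <- kappa -> eta -> theta
Condition 1 (no descendant of eps in the set): holds — descendants of eps are {alpha, eta, theta}; none are in {kappa}.
Condition 2 (every backdoor path blocked by {kappa}):
  P1: blocked at fork node kappa ∈ conditioning set.
{kappa} satisfies the backdoor criterion.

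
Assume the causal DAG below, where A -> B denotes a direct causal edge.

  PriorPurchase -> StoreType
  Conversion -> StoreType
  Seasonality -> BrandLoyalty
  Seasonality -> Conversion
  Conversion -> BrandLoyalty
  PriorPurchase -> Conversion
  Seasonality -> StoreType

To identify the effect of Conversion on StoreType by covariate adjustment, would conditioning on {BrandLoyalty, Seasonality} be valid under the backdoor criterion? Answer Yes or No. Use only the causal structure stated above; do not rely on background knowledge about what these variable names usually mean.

Backdoor paths from Conversion to StoreType (paths whose first edge points into Conversion):
  P1: Conversion <- Seasonality -> StoreType
  P2: Conversion <- PriorPurchase -> StoreType
Condition 1 (no descendant of Conversion in the set): FAILS — BrandLoyalty is a descendant of Conversion.
Condition 2 (every backdoor path blocked by {BrandLoyalty, Seasonality}):
  P1: blocked at fork node Seasonality ∈ conditioning set.
  P2: open — no interior node is in the conditioning set.
{BrandLoyalty, Seasonality} does not satisfy the backdoor criterion.

No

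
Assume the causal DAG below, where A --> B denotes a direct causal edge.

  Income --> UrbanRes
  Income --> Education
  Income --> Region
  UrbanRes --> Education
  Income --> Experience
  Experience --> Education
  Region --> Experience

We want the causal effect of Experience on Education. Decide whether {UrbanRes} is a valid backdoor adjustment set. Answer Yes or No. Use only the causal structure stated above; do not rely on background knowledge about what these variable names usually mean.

No

Backdoor paths from Experience to Education (paths whose first edge points into Experience):
  P1: Experience <- Income -> UrbanRes -> Education
  P2: Experience <- Income -> Education
  P3: Experience <- Region <- Income -> UrbanRes -> Education
  P4: Experience <- Region <- Income -> Education
Condition 1 (no descendant of Experience in the set): holds — descendants of Experience are {Education}; none are in {UrbanRes}.
Condition 2 (every backdoor path blocked by {UrbanRes}):
  P1: blocked at chain node UrbanRes ∈ conditioning set.
  P2: open — no interior node is in the conditioning set.
  P3: blocked at chain node UrbanRes ∈ conditioning set.
  P4: open — no interior node is in the conditioning set.
{UrbanRes} does not satisfy the backdoor criterion.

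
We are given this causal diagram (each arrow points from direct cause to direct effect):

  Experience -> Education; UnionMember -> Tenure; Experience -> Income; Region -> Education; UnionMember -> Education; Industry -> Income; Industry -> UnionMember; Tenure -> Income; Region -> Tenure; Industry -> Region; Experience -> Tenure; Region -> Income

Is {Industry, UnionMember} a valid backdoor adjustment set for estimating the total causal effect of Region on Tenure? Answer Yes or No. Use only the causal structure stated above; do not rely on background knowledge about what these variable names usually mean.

Backdoor paths from Region to Tenure (paths whose first edge points into Region):
  P1: Region <- Industry -> UnionMember -> Education <- Experience -> Tenure
  P2: Region <- Industry -> UnionMember -> Education <- Experience -> Income <- Tenure
  P3: Region <- Industry -> UnionMember -> Tenure
  P4: Region <- Industry -> Income <- Experience -> Education <- UnionMember -> Tenure
  P5: Region <- Industry -> Income <- Experience -> Tenure
  P6: Region <- Industry -> Income <- Tenure
Condition 1 (no descendant of Region in the set): holds — descendants of Region are {Education, Income, Tenure}; none are in {Industry, UnionMember}.
Condition 2 (every backdoor path blocked by {Industry, UnionMember}):
  P1: blocked at fork node Industry ∈ conditioning set.
  P2: blocked at fork node Industry ∈ conditioning set.
  P3: blocked at fork node Industry ∈ conditioning set.
  P4: blocked at fork node Industry ∈ conditioning set.
  P5: blocked at fork node Industry ∈ conditioning set.
  P6: blocked at fork node Industry ∈ conditioning set.
{Industry, UnionMember} satisfies the backdoor criterion.

Yes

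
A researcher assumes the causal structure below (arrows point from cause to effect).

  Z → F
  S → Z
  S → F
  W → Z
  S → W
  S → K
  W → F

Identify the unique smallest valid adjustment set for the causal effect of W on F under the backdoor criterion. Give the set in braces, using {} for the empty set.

{S}

Variables eligible for adjustment (non-descendants of W, excluding W and F): {K, S}.
Backdoor paths from W to F:
  P1: W <- S -> Z -> F
  P2: W <- S -> F
The empty set is not sufficient: P1 (W <- S -> Z -> F) has no collider blocking it and no conditioned non-collider, so it is open.
Try {S}:
  P1: blocked at fork node S ∈ conditioning set.
  P2: blocked at fork node S ∈ conditioning set.
{S} contains no descendant of W and blocks every backdoor path.
No other singleton works — e.g. {K} leaves P1 open — so {S} is the unique smallest valid adjustment set.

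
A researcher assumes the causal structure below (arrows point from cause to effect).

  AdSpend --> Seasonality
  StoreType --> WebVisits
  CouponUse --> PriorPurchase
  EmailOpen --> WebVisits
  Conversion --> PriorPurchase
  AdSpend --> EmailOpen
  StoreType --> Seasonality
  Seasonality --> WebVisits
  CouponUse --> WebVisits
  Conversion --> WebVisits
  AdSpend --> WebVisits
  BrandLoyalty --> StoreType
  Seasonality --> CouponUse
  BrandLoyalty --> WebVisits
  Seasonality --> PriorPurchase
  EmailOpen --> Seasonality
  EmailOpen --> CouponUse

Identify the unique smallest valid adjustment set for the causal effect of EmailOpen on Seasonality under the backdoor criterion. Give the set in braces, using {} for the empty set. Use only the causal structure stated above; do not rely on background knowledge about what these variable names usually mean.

{AdSpend}

Variables eligible for adjustment (non-descendants of EmailOpen, excluding EmailOpen and Seasonality): {AdSpend, BrandLoyalty, Conversion, StoreType}.
Backdoor paths from EmailOpen to Seasonality:
  P1: EmailOpen <- AdSpend -> Seasonality
  P2: EmailOpen <- AdSpend -> WebVisits <- BrandLoyalty -> StoreType -> Seasonality
  P3: EmailOpen <- AdSpend -> WebVisits <- Conversion -> PriorPurchase <- Seasonality
  P4: EmailOpen <- AdSpend -> WebVisits <- Conversion -> PriorPurchase <- CouponUse <- Seasonality
  P5: EmailOpen <- AdSpend -> WebVisits <- StoreType -> Seasonality
  P6: EmailOpen <- AdSpend -> WebVisits <- Seasonality
  P7: EmailOpen <- AdSpend -> WebVisits <- CouponUse <- Seasonality
  P8: EmailOpen <- AdSpend -> WebVisits <- CouponUse -> PriorPurchase <- Seasonality
The empty set is not sufficient: P1 (EmailOpen <- AdSpend -> Seasonality) has no collider blocking it and no conditioned non-collider, so it is open.
Try {AdSpend}:
  P1: blocked at fork node AdSpend ∈ conditioning set.
  P2: blocked at fork node AdSpend ∈ conditioning set.
  P3: blocked at fork node AdSpend ∈ conditioning set.
  P4: blocked at fork node AdSpend ∈ conditioning set.
  P5: blocked at fork node AdSpend ∈ conditioning set.
  P6: blocked at fork node AdSpend ∈ conditioning set.
  P7: blocked at fork node AdSpend ∈ conditioning set.
  P8: blocked at fork node AdSpend ∈ conditioning set.
{AdSpend} contains no descendant of EmailOpen and blocks every backdoor path.
No other singleton works — e.g. {BrandLoyalty} leaves P1 open — so {AdSpend} is the unique smallest valid adjustment set.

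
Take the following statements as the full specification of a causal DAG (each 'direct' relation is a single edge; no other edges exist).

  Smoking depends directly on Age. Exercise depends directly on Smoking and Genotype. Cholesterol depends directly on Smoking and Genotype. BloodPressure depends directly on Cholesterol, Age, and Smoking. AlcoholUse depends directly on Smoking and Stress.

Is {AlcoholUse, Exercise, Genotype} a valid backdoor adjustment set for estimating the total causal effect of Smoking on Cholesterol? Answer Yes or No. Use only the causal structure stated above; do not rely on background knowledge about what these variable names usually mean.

Backdoor paths from Smoking to Cholesterol (paths whose first edge points into Smoking):
  P1: Smoking <- Age -> BloodPressure <- Cholesterol
Condition 1 (no descendant of Smoking in the set): FAILS — AlcoholUse and Exercise are descendants of Smoking.
Condition 2 (every backdoor path blocked by {AlcoholUse, Exercise, Genotype}):
  P1: blocked at collider BloodPressure (neither it nor any descendant is in the conditioning set).
{AlcoholUse, Exercise, Genotype} does not satisfy the backdoor criterion.

No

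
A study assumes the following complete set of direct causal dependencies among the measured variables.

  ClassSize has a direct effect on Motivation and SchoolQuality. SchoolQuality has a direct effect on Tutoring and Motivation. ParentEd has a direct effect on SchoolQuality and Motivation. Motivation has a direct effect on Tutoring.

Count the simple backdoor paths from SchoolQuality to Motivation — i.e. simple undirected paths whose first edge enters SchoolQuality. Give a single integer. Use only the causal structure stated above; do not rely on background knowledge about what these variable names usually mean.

A backdoor path from SchoolQuality to Motivation is any simple undirected path whose first edge points into SchoolQuality (i.e. leaves SchoolQuality via a parent).
Parents of SchoolQuality: {ClassSize, ParentEd}.
Enumerating:
  P1: SchoolQuality <- ClassSize -> Motivation
  P2: SchoolQuality <- ParentEd -> Motivation
That exhausts the simple backdoor paths. Count: 2.

2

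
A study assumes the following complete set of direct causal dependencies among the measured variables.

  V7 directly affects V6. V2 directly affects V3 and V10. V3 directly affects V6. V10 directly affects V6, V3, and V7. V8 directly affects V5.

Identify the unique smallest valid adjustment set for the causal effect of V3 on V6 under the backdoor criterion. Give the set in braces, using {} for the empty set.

Variables eligible for adjustment (non-descendants of V3, excluding V3 and V6): {V10, V2, V5, V7, V8}.
Backdoor paths from V3 to V6:
  P1: V3 <- V2 -> V10 -> V7 -> V6
  P2: V3 <- V2 -> V10 -> V6
  P3: V3 <- V10 -> V7 -> V6
  P4: V3 <- V10 -> V6
The empty set is not sufficient: P1 (V3 <- V2 -> V10 -> V7 -> V6) has no collider blocking it and no conditioned non-collider, so it is open.
Try {V10}:
  P1: blocked at chain node V10 ∈ conditioning set.
  P2: blocked at chain node V10 ∈ conditioning set.
  P3: blocked at fork node V10 ∈ conditioning set.
  P4: blocked at fork node V10 ∈ conditioning set.
{V10} contains no descendant of V3 and blocks every backdoor path.
No other singleton works — e.g. {V2} leaves P3 open — so {V10} is the unique smallest valid adjustment set.

{V10}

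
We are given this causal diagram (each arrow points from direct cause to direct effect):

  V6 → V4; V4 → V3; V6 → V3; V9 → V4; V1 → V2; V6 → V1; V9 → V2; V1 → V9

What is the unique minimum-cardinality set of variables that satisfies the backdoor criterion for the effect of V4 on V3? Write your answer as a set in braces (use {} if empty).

{V6}

Variables eligible for adjustment (non-descendants of V4, excluding V4 and V3): {V1, V2, V6, V9}.
Backdoor paths from V4 to V3:
  P1: V4 <- V6 -> V3
  P2: V4 <- V9 <- V1 <- V6 -> V3
  P3: V4 <- V9 -> V2 <- V1 <- V6 -> V3
The empty set is not sufficient: P1 (V4 <- V6 -> V3) has no collider blocking it and no conditioned non-collider, so it is open.
Try {V6}:
  P1: blocked at fork node V6 ∈ conditioning set.
  P2: blocked at fork node V6 ∈ conditioning set.
  P3: blocked at collider V2 (neither it nor any descendant is in the conditioning set).
{V6} contains no descendant of V4 and blocks every backdoor path.
No other singleton works — e.g. {V1} leaves P1 open — so {V6} is the unique smallest valid adjustment set.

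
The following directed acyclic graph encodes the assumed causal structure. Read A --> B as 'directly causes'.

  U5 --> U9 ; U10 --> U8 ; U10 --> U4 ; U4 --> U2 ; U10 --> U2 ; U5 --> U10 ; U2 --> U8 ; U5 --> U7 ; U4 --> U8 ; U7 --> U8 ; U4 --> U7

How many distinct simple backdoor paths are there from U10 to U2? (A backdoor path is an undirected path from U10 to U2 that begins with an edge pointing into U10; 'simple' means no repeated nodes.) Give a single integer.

4

A backdoor path from U10 to U2 is any simple undirected path whose first edge points into U10 (i.e. leaves U10 via a parent).
Parents of U10: {U5}.
Enumerating:
  P1: U10 <- U5 -> U7 <- U4 -> U2
  P2: U10 <- U5 -> U7 <- U4 -> U8 <- U2
  P3: U10 <- U5 -> U7 -> U8 <- U4 -> U2
  P4: U10 <- U5 -> U7 -> U8 <- U2
That exhausts the simple backdoor paths. Count: 4.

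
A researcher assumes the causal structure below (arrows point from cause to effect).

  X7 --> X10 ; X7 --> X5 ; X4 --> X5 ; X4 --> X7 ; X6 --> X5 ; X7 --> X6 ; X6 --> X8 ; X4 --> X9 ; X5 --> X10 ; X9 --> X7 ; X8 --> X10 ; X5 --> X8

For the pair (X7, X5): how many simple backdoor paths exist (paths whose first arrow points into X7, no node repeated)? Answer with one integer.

2

A backdoor path from X7 to X5 is any simple undirected path whose first edge points into X7 (i.e. leaves X7 via a parent).
Parents of X7: {X4, X9}.
Enumerating:
  P1: X7 <- X4 -> X5
  P2: X7 <- X9 <- X4 -> X5
That exhausts the simple backdoor paths. Count: 2.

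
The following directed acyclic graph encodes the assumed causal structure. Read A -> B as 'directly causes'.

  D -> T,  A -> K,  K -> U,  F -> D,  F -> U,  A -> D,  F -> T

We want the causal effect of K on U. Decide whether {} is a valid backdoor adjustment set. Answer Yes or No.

Yes

Backdoor paths from K to U (paths whose first edge points into K):
  P1: K <- A -> D <- F -> U
  P2: K <- A -> D -> T <- F -> U
Condition 1 (no descendant of K in the set): holds — descendants of K are {U}; none are in {}.
Condition 2 (every backdoor path blocked by {}):
  P1: blocked at collider D (neither it nor any descendant is in the conditioning set).
  P2: blocked at collider T (neither it nor any descendant is in the conditioning set).
{} satisfies the backdoor criterion.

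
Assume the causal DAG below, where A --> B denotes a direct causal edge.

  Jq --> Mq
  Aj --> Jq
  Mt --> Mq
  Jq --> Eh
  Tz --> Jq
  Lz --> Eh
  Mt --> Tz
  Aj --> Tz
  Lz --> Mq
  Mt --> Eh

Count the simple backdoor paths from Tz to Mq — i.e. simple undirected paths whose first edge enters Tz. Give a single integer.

A backdoor path from Tz to Mq is any simple undirected path whose first edge points into Tz (i.e. leaves Tz via a parent).
Parents of Tz: {Aj, Mt}.
Enumerating:
  P1: Tz <- Aj -> Jq -> Eh <- Lz -> Mq
  P2: Tz <- Aj -> Jq -> Eh <- Mt -> Mq
  P3: Tz <- Aj -> Jq -> Mq
  P4: Tz <- Mt -> Eh <- Lz -> Mq
  P5: Tz <- Mt -> Eh <- Jq -> Mq
  P6: Tz <- Mt -> Mq
That exhausts the simple backdoor paths. Count: 6.

6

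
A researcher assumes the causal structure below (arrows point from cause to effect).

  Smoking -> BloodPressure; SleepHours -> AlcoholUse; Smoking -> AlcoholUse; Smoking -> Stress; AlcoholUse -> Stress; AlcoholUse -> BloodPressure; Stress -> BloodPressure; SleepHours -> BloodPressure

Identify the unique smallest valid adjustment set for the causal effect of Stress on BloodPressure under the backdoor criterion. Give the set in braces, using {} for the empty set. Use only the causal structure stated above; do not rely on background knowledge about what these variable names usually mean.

Variables eligible for adjustment (non-descendants of Stress, excluding Stress and BloodPressure): {AlcoholUse, SleepHours, Smoking}.
Backdoor paths from Stress to BloodPressure:
  P1: Stress <- Smoking -> AlcoholUse <- SleepHours -> BloodPressure
  P2: Stress <- Smoking -> AlcoholUse -> BloodPressure
  P3: Stress <- Smoking -> BloodPressure
  P4: Stress <- AlcoholUse <- Smoking -> BloodPressure
  P5: Stress <- AlcoholUse <- SleepHours -> BloodPressure
  P6: Stress <- AlcoholUse -> BloodPressure
The empty set is not sufficient: P2 (Stress <- Smoking -> AlcoholUse -> BloodPressure) has no collider blocking it and no conditioned non-collider, so it is open.
Try {AlcoholUse, Smoking}:
  P1: blocked at fork node Smoking ∈ conditioning set.
  P2: blocked at fork node Smoking ∈ conditioning set.
  P3: blocked at fork node Smoking ∈ conditioning set.
  P4: blocked at chain node AlcoholUse ∈ conditioning set.
  P5: blocked at chain node AlcoholUse ∈ conditioning set.
  P6: blocked at fork node AlcoholUse ∈ conditioning set.
{AlcoholUse, Smoking} contains no descendant of Stress and blocks every backdoor path.
Every element of {AlcoholUse, Smoking} is needed (dropping AlcoholUse leaves P5 open; dropping Smoking leaves P1 open), so no proper subset is valid.
Among all size-2 subsets of the eligible variables, only {AlcoholUse, Smoking} blocks every backdoor path, so it is the unique smallest valid adjustment set.

{AlcoholUse, Smoking}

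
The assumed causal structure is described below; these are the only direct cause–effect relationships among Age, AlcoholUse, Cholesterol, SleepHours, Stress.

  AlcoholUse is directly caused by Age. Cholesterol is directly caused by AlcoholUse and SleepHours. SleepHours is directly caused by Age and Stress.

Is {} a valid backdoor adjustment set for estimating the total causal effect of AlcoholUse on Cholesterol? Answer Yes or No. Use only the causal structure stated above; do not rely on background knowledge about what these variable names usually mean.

Backdoor paths from AlcoholUse to Cholesterol (paths whose first edge points into AlcoholUse):
  P1: AlcoholUse <- Age -> SleepHours -> Cholesterol
Condition 1 (no descendant of AlcoholUse in the set): holds — descendants of AlcoholUse are {Cholesterol}; none are in {}.
Condition 2 (every backdoor path blocked by {}):
  P1: open — no interior node is in the conditioning set.
{} does not satisfy the backdoor criterion.

No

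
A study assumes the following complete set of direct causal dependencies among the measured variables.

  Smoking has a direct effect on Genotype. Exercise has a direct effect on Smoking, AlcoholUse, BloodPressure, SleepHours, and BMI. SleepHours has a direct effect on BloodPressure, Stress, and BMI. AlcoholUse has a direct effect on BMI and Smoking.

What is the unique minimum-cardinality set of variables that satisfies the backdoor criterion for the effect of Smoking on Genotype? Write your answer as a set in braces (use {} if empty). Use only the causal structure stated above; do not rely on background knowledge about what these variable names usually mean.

Variables eligible for adjustment (non-descendants of Smoking, excluding Smoking and Genotype): {AlcoholUse, BMI, BloodPressure, Exercise, SleepHours, Stress}.
Backdoor paths from Smoking to Genotype:
  (none)
With no backdoor paths the empty set already satisfies the criterion, and it is trivially minimal.

{}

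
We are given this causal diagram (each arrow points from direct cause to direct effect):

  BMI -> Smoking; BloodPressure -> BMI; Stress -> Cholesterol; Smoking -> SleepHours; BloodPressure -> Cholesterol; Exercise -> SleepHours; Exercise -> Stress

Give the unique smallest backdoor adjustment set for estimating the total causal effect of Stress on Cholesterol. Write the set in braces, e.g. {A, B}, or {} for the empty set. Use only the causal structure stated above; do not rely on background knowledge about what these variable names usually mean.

{}

Variables eligible for adjustment (non-descendants of Stress, excluding Stress and Cholesterol): {BMI, BloodPressure, Exercise, SleepHours, Smoking}.
Backdoor paths from Stress to Cholesterol:
  P1: Stress <- Exercise -> SleepHours <- Smoking <- BMI <- BloodPressure -> Cholesterol
Each backdoor path contains an unconditioned collider, so every path is already blocked with the empty conditioning set:
  P1: blocked at collider SleepHours (neither it nor any descendant is in the conditioning set).
The empty set is therefore the unique smallest valid set.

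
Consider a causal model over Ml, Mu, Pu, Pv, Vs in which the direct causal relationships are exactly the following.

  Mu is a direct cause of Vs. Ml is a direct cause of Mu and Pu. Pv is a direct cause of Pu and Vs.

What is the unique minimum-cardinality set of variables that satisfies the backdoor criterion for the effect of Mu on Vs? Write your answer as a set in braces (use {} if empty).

Variables eligible for adjustment (non-descendants of Mu, excluding Mu and Vs): {Ml, Pu, Pv}.
Backdoor paths from Mu to Vs:
  P1: Mu <- Ml -> Pu <- Pv -> Vs
Each backdoor path contains an unconditioned collider, so every path is already blocked with the empty conditioning set:
  P1: blocked at collider Pu (neither it nor any descendant is in the conditioning set).
The empty set is therefore the unique smallest valid set.

{}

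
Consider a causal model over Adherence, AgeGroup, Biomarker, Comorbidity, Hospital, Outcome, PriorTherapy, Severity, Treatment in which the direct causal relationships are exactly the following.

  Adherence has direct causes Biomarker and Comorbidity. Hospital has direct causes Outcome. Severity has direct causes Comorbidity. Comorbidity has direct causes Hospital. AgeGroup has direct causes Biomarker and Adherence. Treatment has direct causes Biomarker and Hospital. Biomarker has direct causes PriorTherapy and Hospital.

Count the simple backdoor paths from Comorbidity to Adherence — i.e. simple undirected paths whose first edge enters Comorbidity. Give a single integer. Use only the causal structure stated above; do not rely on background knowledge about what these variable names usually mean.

4

A backdoor path from Comorbidity to Adherence is any simple undirected path whose first edge points into Comorbidity (i.e. leaves Comorbidity via a parent).
Parents of Comorbidity: {Hospital}.
Enumerating:
  P1: Comorbidity <- Hospital -> Biomarker -> Adherence
  P2: Comorbidity <- Hospital -> Biomarker -> AgeGroup <- Adherence
  P3: Comorbidity <- Hospital -> Treatment <- Biomarker -> Adherence
  P4: Comorbidity <- Hospital -> Treatment <- Biomarker -> AgeGroup <- Adherence
That exhausts the simple backdoor paths. Count: 4.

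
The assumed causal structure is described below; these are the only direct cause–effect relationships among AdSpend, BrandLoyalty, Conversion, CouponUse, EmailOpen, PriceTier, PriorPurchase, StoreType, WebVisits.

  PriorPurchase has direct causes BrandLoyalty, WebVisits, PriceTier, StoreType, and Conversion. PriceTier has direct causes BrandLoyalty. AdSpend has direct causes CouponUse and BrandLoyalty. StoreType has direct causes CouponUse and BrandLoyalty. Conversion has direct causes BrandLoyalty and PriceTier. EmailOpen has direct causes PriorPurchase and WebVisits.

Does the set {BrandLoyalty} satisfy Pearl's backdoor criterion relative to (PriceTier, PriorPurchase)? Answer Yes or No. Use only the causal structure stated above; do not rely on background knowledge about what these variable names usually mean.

Yes

Backdoor paths from PriceTier to PriorPurchase (paths whose first edge points into PriceTier):
  P1: PriceTier <- BrandLoyalty -> StoreType -> PriorPurchase
  P2: PriceTier <- BrandLoyalty -> Conversion -> PriorPurchase
  P3: PriceTier <- BrandLoyalty -> AdSpend <- CouponUse -> StoreType -> PriorPurchase
  P4: PriceTier <- BrandLoyalty -> PriorPurchase
Condition 1 (no descendant of PriceTier in the set): holds — descendants of PriceTier are {Conversion, EmailOpen, PriorPurchase}; none are in {BrandLoyalty}.
Condition 2 (every backdoor path blocked by {BrandLoyalty}):
  P1: blocked at fork node BrandLoyalty ∈ conditioning set.
  P2: blocked at fork node BrandLoyalty ∈ conditioning set.
  P3: blocked at fork node BrandLoyalty ∈ conditioning set.
  P4: blocked at fork node BrandLoyalty ∈ conditioning set.
{BrandLoyalty} satisfies the backdoor criterion.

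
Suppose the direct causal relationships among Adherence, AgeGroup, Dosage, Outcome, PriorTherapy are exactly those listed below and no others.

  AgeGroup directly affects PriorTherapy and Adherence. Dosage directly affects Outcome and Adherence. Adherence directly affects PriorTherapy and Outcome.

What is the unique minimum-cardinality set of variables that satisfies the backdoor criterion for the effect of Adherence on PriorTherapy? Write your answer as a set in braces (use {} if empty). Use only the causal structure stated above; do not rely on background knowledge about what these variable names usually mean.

{AgeGroup}

Variables eligible for adjustment (non-descendants of Adherence, excluding Adherence and PriorTherapy): {AgeGroup, Dosage}.
Backdoor paths from Adherence to PriorTherapy:
  P1: Adherence <- AgeGroup -> PriorTherapy
The empty set is not sufficient: P1 (Adherence <- AgeGroup -> PriorTherapy) has no collider blocking it and no conditioned non-collider, so it is open.
Try {AgeGroup}:
  P1: blocked at fork node AgeGroup ∈ conditioning set.
{AgeGroup} contains no descendant of Adherence and blocks every backdoor path.
No other singleton works — e.g. {Dosage} leaves P1 open — so {AgeGroup} is the unique smallest valid adjustment set.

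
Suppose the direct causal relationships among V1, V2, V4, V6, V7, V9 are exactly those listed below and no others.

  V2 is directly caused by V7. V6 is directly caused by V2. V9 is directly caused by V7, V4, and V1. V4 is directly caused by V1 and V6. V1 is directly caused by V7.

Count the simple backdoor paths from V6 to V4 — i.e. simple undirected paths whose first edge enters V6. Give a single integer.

4

A backdoor path from V6 to V4 is any simple undirected path whose first edge points into V6 (i.e. leaves V6 via a parent).
Parents of V6: {V2}.
Enumerating:
  P1: V6 <- V2 <- V7 -> V1 -> V4
  P2: V6 <- V2 <- V7 -> V1 -> V9 <- V4
  P3: V6 <- V2 <- V7 -> V9 <- V1 -> V4
  P4: V6 <- V2 <- V7 -> V9 <- V4
That exhausts the simple backdoor paths. Count: 4.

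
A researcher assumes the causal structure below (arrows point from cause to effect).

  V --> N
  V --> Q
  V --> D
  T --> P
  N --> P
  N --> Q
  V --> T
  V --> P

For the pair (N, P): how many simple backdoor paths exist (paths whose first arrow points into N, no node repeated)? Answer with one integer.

2

A backdoor path from N to P is any simple undirected path whose first edge points into N (i.e. leaves N via a parent).
Parents of N: {V}.
Enumerating:
  P1: N <- V -> T -> P
  P2: N <- V -> P
That exhausts the simple backdoor paths. Count: 2.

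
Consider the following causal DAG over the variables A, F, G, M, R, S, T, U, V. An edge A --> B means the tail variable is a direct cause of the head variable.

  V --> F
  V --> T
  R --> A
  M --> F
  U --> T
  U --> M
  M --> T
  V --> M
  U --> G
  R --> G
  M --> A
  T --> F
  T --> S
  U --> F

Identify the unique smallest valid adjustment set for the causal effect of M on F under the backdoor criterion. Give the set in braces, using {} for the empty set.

Variables eligible for adjustment (non-descendants of M, excluding M and F): {G, R, U, V}.
Backdoor paths from M to F:
  P1: M <- U -> T <- V -> F
  P2: M <- U -> T -> F
  P3: M <- U -> F
  P4: M <- V -> T <- U -> F
  P5: M <- V -> T -> F
  P6: M <- V -> F
The empty set is not sufficient: P2 (M <- U -> T -> F) has no collider blocking it and no conditioned non-collider, so it is open.
Try {U, V}:
  P1: blocked at fork node U ∈ conditioning set.
  P2: blocked at fork node U ∈ conditioning set.
  P3: blocked at fork node U ∈ conditioning set.
  P4: blocked at fork node V ∈ conditioning set.
  P5: blocked at fork node V ∈ conditioning set.
  P6: blocked at fork node V ∈ conditioning set.
{U, V} contains no descendant of M and blocks every backdoor path.
Every element of {U, V} is needed (dropping U leaves P2 open; dropping V leaves P5 open), so no proper subset is valid.
Among all size-2 subsets of the eligible variables, only {U, V} blocks every backdoor path, so it is the unique smallest valid adjustment set.

{U, V}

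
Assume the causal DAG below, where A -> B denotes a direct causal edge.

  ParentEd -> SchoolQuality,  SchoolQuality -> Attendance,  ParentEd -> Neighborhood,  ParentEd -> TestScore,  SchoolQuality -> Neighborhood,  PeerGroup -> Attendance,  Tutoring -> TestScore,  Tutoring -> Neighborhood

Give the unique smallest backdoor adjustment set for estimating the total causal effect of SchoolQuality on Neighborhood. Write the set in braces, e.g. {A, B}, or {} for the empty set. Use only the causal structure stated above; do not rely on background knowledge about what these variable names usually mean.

{ParentEd}

Variables eligible for adjustment (non-descendants of SchoolQuality, excluding SchoolQuality and Neighborhood): {ParentEd, PeerGroup, TestScore, Tutoring}.
Backdoor paths from SchoolQuality to Neighborhood:
  P1: SchoolQuality <- ParentEd -> Neighborhood
  P2: SchoolQuality <- ParentEd -> TestScore <- Tutoring -> Neighborhood
The empty set is not sufficient: P1 (SchoolQuality <- ParentEd -> Neighborhood) has no collider blocking it and no conditioned non-collider, so it is open.
Try {ParentEd}:
  P1: blocked at fork node ParentEd ∈ conditioning set.
  P2: blocked at fork node ParentEd ∈ conditioning set.
{ParentEd} contains no descendant of SchoolQuality and blocks every backdoor path.
No other singleton works — e.g. {Tutoring} leaves P1 open — so {ParentEd} is the unique smallest valid adjustment set.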